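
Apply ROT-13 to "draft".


Word: "draft"
Shift: 13
Each letter → (letter + shift) mod 26:
  'd' (3) + 13 = 16 → 'q'
  'r' (17) + 13 = 4 → 'e'
  'a' (0) + 13 = 13 → 'n'
  'f' (5) + 13 = 18 → 's'
  't' (19) + 13 = 6 → 'g'
Result = "qensg"


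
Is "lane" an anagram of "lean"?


Word 1: "lean" → sorted: aeln
Word 2: "lane" → sorted: aeln
Same letters? aeln == aeln
Anagram = Yes


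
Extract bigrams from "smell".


Word: "smell" (length 5)
Number of bigrams = 5 - 2 + 1 = 4
  Position 0: "sm"
  Position 1: "me"
  Position 2: "el"
  Position 3: "ll"
Bigrams = "sm", "me", "el", "ll"


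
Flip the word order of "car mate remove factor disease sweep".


Original: "car mate remove factor disease sweep"
Words (1..n): car | mate | remove | factor | disease | sweep
Reversed (n..1): sweep | disease | factor | remove | mate | car
Result = "sweep disease factor remove mate car"


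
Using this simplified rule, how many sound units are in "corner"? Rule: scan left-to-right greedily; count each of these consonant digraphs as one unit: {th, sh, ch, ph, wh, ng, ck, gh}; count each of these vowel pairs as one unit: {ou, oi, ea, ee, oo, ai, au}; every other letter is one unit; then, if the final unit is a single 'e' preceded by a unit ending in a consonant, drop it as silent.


Word: "corner" (6 letters)
Left-to-right scan:
  1. 'c' (letter)
  2. 'o' (letter)
  3. 'r' (letter)
  4. 'n' (letter)
  5. 'e' (letter)
  6. 'r' (letter)
Units from scan: 6
Sound units = 6 units


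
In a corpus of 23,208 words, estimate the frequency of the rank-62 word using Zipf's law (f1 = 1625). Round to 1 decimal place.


Zipf's law: f(r) = f(1) / r
f(1) = 1625
f(62) = 1625 / 62
= 26.2 occurrences


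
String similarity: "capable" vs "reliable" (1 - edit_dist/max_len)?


Word 1: "capable" (length 7)
Word 2: "reliable" (length 8)
One optimal edit sequence:
  1. insert 'r'  (+1)
  2. substitute 'c' -> 'e'  (+1)
  3. substitute 'a' -> 'l'  (+1)
  4. substitute 'p' -> 'i'  (+1)
  5. keep 'a'
  6. keep 'b'
  7. keep 'l'
  8. keep 'e'
Edit distance = 4
Max length = max(7, 8) = 8
Similarity = 1 - 4/8
= 0.5000


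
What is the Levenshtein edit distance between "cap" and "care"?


Word 1: "cap" (length 3)
Word 2: "care" (length 4)
One optimal edit sequence (insert/delete/substitute each cost 1):
  1. keep 'c'
  2. keep 'a'
  3. insert 'r'  (+1)
  4. substitute 'p' -> 'e'  (+1)
Total edit operations: 2
Edit distance = 2


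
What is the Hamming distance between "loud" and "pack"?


Comparing character by character (same length = 4):
  Pos 0: 'l' vs 'p' !=
  Pos 1: 'o' vs 'a' !=
  Pos 2: 'u' vs 'c' !=
  Pos 3: 'd' vs 'k' !=
Hamming distance = 4


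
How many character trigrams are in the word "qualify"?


Word: "qualify" (length 7)
Number of 3-grams = length - 3 + 1 = 7 - 3 + 1
= 5


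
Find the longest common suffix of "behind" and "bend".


Word 1: "behind"
Word 2: "bend"
Comparing from end:
  Pos -1: 'd' == 'd'
  Pos -2: 'n' == 'n'
  Pos -3: 'i' != 'e' (stop)
LCS = "nd" (length 2)


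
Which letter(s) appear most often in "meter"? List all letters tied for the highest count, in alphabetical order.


Word: "meter"
Letter counts:
  'e': 2
  'm': 1
  'r': 1
  't': 1
Maximum count = 2
Most frequent = 'e' (2 times each)


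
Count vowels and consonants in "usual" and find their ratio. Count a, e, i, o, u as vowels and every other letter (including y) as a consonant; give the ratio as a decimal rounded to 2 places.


Word: "usual"
Vowels (a,e,i,o,u): 3
Consonants: 2
Ratio = 3/2
= 1.50


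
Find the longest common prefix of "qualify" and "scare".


Word 1: "qualify"
Word 2: "scare"
Comparing from start:
  Pos 0: 'q' != 's' (stop)
LCP = "" (length 0)


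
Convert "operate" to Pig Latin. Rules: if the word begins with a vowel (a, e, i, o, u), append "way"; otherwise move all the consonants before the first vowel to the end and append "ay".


Word: "operate"
Starts with vowel → add 'way'
Pig Latin = "operateway"


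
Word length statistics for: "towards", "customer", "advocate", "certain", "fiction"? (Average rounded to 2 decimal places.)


Lengths: "towards"=7, "customer"=8, "advocate"=8, "certain"=7, "fiction"=7
Sum = 37, Count = 5
Average = 37/5 = 7.40
= avg=7.40, min=7, max=8


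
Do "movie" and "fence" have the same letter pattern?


Pattern of "movie": [0, 1, 2, 3, 4]
Pattern of "fence": [0, 1, 2, 3, 1]
Patterns do not match
Same pattern = No


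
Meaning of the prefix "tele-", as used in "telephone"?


Prefix: tele-
As in: telephone -> tele- + phone
Meaning = distant


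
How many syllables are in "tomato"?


Word: "tomato"
Syllable breakdown: to-ma-to
Counting: 3 parts
= 3 syllables


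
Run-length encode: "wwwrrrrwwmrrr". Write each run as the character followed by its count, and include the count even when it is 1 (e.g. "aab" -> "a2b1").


String: "wwwrrrrwwmrrr"
Scanning for consecutive runs:
  'w' x 3
  'r' x 4
  'w' x 2
  'm' x 1
  'r' x 3
RLE = "w3r4w2m1r3"


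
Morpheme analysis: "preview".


Word: "preview"
Morphemes: pre- | view
Each morpheme carries meaning
= 2 morphemes


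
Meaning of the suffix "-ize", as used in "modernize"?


Suffix: -ize
Example: modernize = modern + -ize
Meaning = to make


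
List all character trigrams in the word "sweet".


Word: "sweet" (length 5)
Number of trigrams = 5 - 3 + 1 = 3
  Position 0: "swe"
  Position 1: "wee"
  Position 2: "eet"
Trigrams = "swe", "wee", "eet"


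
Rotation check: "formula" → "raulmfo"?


Word: "formula", Candidate: "raulmfo"
Method: check if candidate is substring of word+word
"formulaformula" contains "raulmfo"? No
Is rotation = No


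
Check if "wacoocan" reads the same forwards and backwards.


Word: "wacoocan"
Reversed: "nacoocaw"
Forward == Backward? wacoocan != nacoocaw
Palindrome = No


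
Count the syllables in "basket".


Word: "basket"
Syllable breakdown: bas-ket
Counting: 2 parts
= 2 syllables


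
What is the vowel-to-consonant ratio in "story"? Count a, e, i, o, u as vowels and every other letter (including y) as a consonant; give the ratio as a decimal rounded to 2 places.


Word: "story"
Vowels (a,e,i,o,u): 1
Consonants: 4
Ratio = 1/4
= 0.25


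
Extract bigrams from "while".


Word: "while" (length 5)
Number of bigrams = 5 - 2 + 1 = 4
  Position 0: "wh"
  Position 1: "hi"
  Position 2: "il"
  Position 3: "le"
Bigrams = "wh", "hi", "il", "le"


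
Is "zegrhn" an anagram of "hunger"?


Word 1: "hunger" → sorted: eghnru
Word 2: "zegrhn" → sorted: eghnrz
Same letters? eghnru != eghnrz
Anagram = No


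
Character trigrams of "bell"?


Word: "bell" (length 4)
Number of trigrams = 4 - 3 + 1 = 2
  Position 0: "bel"
  Position 1: "ell"
Trigrams = "bel", "ell"


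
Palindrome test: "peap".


Word: "peap"
Reversed: "paep"
Forward == Backward? peap != paep
Palindrome = No


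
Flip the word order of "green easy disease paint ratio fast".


Original: "green easy disease paint ratio fast"
Words (1..n): green | easy | disease | paint | ratio | fast
Reversed (n..1): fast | ratio | paint | disease | easy | green
Result = "fast ratio paint disease easy green"


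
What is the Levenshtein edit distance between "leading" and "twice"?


Word 1: "leading" (length 7)
Word 2: "twice" (length 5)
One optimal edit sequence (insert/delete/substitute each cost 1):
  1. delete 'l'  (+1)
  2. delete 'e'  (+1)
  3. substitute 'a' -> 't'  (+1)
  4. substitute 'd' -> 'w'  (+1)
  5. keep 'i'
  6. substitute 'n' -> 'c'  (+1)
  7. substitute 'g' -> 'e'  (+1)
Total edit operations: 6
Edit distance = 6


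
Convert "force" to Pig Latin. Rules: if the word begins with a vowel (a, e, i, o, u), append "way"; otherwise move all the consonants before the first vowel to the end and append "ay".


Word: "force"
Starts with consonant(s) → move to end, add 'ay'
Consonant cluster: "f"
Pig Latin = "orcefay"


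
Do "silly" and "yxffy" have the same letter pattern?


Pattern of "silly": [0, 1, 2, 2, 3]
Pattern of "yxffy": [0, 1, 2, 2, 0]
Patterns do not match
Same pattern = No


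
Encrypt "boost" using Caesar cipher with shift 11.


Word: "boost"
Shift: 11
Each letter → (letter + shift) mod 26:
  'b' (1) + 11 = 12 → 'm'
  'o' (14) + 11 = 25 → 'z'
  'o' (14) + 11 = 25 → 'z'
  's' (18) + 11 = 3 → 'd'
  't' (19) + 11 = 4 → 'e'
Result = "mzzde"


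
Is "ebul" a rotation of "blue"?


Word: "blue", Candidate: "ebul"
Method: check if candidate is substring of word+word
"blueblue" contains "ebul"? No
Is rotation = No


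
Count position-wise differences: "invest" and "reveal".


Comparing character by character (same length = 6):
  Pos 0: 'i' vs 'r' !=
  Pos 1: 'n' vs 'e' !=
  Pos 2: 'v' vs 'v' =
  Pos 3: 'e' vs 'e' =
  Pos 4: 's' vs 'a' !=
  Pos 5: 't' vs 'l' !=
Hamming distance = 4


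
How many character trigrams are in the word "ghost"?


Word: "ghost" (length 5)
Number of 3-grams = length - 3 + 1 = 5 - 3 + 1
= 3


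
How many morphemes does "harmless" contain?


Word: "harmless"
Morphemes: harm / -less
Each morpheme carries meaning
= 2 morphemes


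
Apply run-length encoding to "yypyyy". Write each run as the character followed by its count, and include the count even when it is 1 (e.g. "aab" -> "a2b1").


String: "yypyyy"
Scanning for consecutive runs:
  'y' x 2
  'p' x 1
  'y' x 3
RLE = "y2p1y3"


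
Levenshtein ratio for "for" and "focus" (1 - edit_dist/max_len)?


Word 1: "for" (length 3)
Word 2: "focus" (length 5)
One optimal edit sequence:
  1. keep 'f'
  2. keep 'o'
  3. insert 'c'  (+1)
  4. insert 'u'  (+1)
  5. substitute 'r' -> 's'  (+1)
Edit distance = 3
Max length = max(3, 5) = 5
Similarity = 1 - 3/5
= 0.4000


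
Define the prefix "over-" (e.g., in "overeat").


Prefix: over-
Example: overeat = over- + eat
Meaning = excessive


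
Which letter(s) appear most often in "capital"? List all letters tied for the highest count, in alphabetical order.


Word: "capital"
Letter counts:
  'a': 2
  'c': 1
  'i': 1
  'l': 1
  'p': 1
  't': 1
Maximum count = 2
Most frequent = 'a' (2 times each)


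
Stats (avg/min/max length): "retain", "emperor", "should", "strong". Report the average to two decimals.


Lengths: "retain"=6, "emperor"=7, "should"=6, "strong"=6
Sum = 25, Count = 4
Average = 25/4 = 6.25
= avg=6.25, min=6, max=7


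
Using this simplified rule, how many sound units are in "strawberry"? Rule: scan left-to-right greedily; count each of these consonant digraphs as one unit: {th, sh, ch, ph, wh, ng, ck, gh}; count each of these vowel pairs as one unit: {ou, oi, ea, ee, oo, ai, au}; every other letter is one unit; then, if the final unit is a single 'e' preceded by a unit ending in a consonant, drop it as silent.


Word: "strawberry" (10 letters)
Left-to-right scan:
  1. 's' (letter)
  2. 't' (letter)
  3. 'r' (letter)
  4. 'a' (letter)
  5. 'w' (letter)
  6. 'b' (letter)
  7. 'e' (letter)
  8. 'r' (letter)
  9. 'r' (letter)
  10. 'y' (letter)
Units from scan: 10
Sound units = 10 units


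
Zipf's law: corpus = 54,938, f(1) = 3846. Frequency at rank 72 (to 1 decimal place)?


Zipf's law: f(r) = f(1) / r
f(1) = 3846
f(72) = 3846 / 72
= 53.4 occurrences


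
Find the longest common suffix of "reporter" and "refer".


Word 1: "reporter"
Word 2: "refer"
Comparing from end:
  Pos -1: 'r' == 'r'
  Pos -2: 'e' == 'e'
  Pos -3: 't' != 'f' (stop)
LCS = "er" (length 2)


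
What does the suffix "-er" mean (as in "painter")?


Suffix: -er
As in: painter -> paint + -er
Meaning = one who / more


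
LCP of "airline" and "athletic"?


Word 1: "airline"
Word 2: "athletic"
Comparing from start:
  Pos 0: 'a' == 'a'
  Pos 1: 'i' != 't' (stop)
LCP = "a" (length 1)


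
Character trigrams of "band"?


Word: "band" (length 4)
Number of trigrams = 4 - 3 + 1 = 2
  Position 0: "ban"
  Position 1: "and"
Trigrams = "ban", "and"


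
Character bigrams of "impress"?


Word: "impress" (length 7)
Number of bigrams = 7 - 2 + 1 = 6
  Position 0: "im"
  Position 1: "mp"
  Position 2: "pr"
  Position 3: "re"
  Position 4: "es"
  Position 5: "ss"
Bigrams = "im", "mp", "pr", "re", "es", "ss"


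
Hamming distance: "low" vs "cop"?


Comparing character by character (same length = 3):
  Pos 0: 'l' vs 'c' !=
  Pos 1: 'o' vs 'o' =
  Pos 2: 'w' vs 'p' !=
Hamming distance = 2


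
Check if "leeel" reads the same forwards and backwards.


Word: "leeel"
Reversed: "leeel"
Forward == Backward? leeel == leeel
Palindrome = Yes


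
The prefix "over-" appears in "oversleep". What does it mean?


Prefix: over-
As in: oversleep -> over- + sleep
Meaning = excessive


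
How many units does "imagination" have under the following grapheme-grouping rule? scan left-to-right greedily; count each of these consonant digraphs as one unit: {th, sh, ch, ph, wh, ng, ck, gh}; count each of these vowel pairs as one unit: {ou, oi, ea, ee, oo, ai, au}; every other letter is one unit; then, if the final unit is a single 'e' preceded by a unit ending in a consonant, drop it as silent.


Word: "imagination" (11 letters)
Left-to-right scan:
  [1] 'i' (letter)
  [2] 'm' (letter)
  [3] 'a' (letter)
  [4] 'g' (letter)
  [5] 'i' (letter)
  [6] 'n' (letter)
  [7] 'a' (letter)
  [8] 't' (letter)
  [9] 'i' (letter)
  [10] 'o' (letter)
  [11] 'n' (letter)
Units from scan: 11
Sound units = 11 units


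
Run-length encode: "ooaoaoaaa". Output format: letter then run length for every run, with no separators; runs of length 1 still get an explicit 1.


String: "ooaoaoaaa"
Scanning for consecutive runs:
  'o' x 2
  'a' x 1
  'o' x 1
  'a' x 1
  'o' x 1
  'a' x 3
RLE = "o2a1o1a1o1a3"


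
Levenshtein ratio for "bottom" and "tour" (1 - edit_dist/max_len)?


Word 1: "bottom" (length 6)
Word 2: "tour" (length 4)
One optimal edit sequence:
  1. delete 'b'  (+1)
  2. delete 'o'  (+1)
  3. keep 't'
  4. substitute 't' -> 'o'  (+1)
  5. substitute 'o' -> 'u'  (+1)
  6. substitute 'm' -> 'r'  (+1)
Edit distance = 5
Max length = max(6, 4) = 6
Similarity = 1 - 5/6
= 0.1667


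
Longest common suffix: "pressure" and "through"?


Word 1: "pressure"
Word 2: "through"
Comparing from end:
  Pos -1: 'e' != 'h' (stop)
LCS = "" (length 0)


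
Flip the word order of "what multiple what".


Original: "what multiple what"
Words (1..n): what | multiple | what
Reversed (n..1): what | multiple | what
Result = "what multiple what"


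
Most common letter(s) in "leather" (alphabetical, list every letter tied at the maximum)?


Word: "leather"
Letter counts:
  'a': 1
  'e': 2
  'h': 1
  'l': 1
  'r': 1
  't': 1
Maximum count = 2
Most frequent = 'e' (2 times each)


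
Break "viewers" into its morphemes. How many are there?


Word: "viewers"
Morphemes: view | -er | -s
Each morpheme carries meaning
= 3 morphemes


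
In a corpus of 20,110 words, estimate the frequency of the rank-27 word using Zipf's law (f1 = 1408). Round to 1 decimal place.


Zipf's law: f(r) = f(1) / r
f(1) = 1408
f(27) = 1408 / 27
= 52.1 occurrences


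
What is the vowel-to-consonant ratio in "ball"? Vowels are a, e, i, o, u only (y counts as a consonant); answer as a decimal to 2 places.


Word: "ball"
Vowels (a,e,i,o,u): 1
Consonants: 3
Ratio = 1/3
= 0.33


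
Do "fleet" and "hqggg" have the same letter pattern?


Pattern of "fleet": [0, 1, 2, 2, 3]
Pattern of "hqggg": [0, 1, 2, 2, 2]
Patterns do not match
Same pattern = No


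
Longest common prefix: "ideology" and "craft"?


Word 1: "ideology"
Word 2: "craft"
Comparing from start:
  Pos 0: 'i' != 'c' (stop)
LCP = "" (length 0)


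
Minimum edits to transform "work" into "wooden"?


Word 1: "work" (length 4)
Word 2: "wooden" (length 6)
One optimal edit sequence (insert/delete/substitute each cost 1):
  1. keep 'w'
  2. insert 'o'  (+1)
  3. keep 'o'
  4. insert 'd'  (+1)
  5. substitute 'r' -> 'e'  (+1)
  6. substitute 'k' -> 'n'  (+1)
Total edit operations: 4
Edit distance = 4


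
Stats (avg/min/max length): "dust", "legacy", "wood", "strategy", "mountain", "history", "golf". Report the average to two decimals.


Lengths: "dust"=4, "legacy"=6, "wood"=4, "strategy"=8, "mountain"=8, "history"=7, "golf"=4
Sum = 41, Count = 7
Average = 41/7 = 5.86
= avg=5.86, min=4, max=8


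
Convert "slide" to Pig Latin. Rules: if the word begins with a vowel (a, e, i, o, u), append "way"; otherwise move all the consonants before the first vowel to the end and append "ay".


Word: "slide"
Starts with consonant(s) → move to end, add 'ay'
Consonant cluster: "sl"
Pig Latin = "ideslay"


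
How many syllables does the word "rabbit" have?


Word: "rabbit"
Syllable breakdown: rab / bit
Counting: 2 parts
= 2 syllables


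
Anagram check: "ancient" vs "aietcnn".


Word 1: "ancient" → sorted: aceinnt
Word 2: "aietcnn" → sorted: aceinnt
Same letters? aceinnt == aceinnt
Anagram = Yes


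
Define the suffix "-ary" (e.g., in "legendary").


Suffix: -ary
Example: legendary = legend + -ary
Meaning = relating to


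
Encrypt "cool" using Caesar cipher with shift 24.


Word: "cool"
Shift: 24
Each letter → (letter + shift) mod 26:
  'c' (2) + 24 = 0 → 'a'
  'o' (14) + 24 = 12 → 'm'
  'o' (14) + 24 = 12 → 'm'
  'l' (11) + 24 = 9 → 'j'
Result = "ammj"


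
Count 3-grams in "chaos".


Word: "chaos" (length 5)
Number of 3-grams = length - 3 + 1 = 5 - 3 + 1
= 3


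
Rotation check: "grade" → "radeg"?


Word: "grade", Candidate: "radeg"
Method: check if candidate is substring of word+word
"gradegrade" contains "radeg"? Yes
Is rotation = Yes


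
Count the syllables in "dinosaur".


Word: "dinosaur"
Syllable breakdown: di-no-saur
Counting: 3 parts
= 3 syllables


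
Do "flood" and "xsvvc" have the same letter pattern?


Pattern of "flood": [0, 1, 2, 2, 3]
Pattern of "xsvvc": [0, 1, 2, 2, 3]
Patterns match
Same pattern = Yes


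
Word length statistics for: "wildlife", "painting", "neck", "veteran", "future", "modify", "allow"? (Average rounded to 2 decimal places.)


Lengths: "wildlife"=8, "painting"=8, "neck"=4, "veteran"=7, "future"=6, "modify"=6, "allow"=5
Sum = 44, Count = 7
Average = 44/7 = 6.29
= avg=6.29, min=4, max=8


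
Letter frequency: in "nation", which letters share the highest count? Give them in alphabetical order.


Word: "nation"
Letter counts:
  'a': 1
  'i': 1
  'n': 2
  'o': 1
  't': 1
Maximum count = 2
Most frequent = 'n' (2 times each)


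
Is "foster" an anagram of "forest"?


Word 1: "forest" → sorted: eforst
Word 2: "foster" → sorted: eforst
Same letters? eforst == eforst
Anagram = Yes


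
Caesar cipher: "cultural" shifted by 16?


Word: "cultural"
Shift: 16
Each letter → (letter + shift) mod 26:
  'c' (2) + 16 = 18 → 's'
  'u' (20) + 16 = 10 → 'k'
  'l' (11) + 16 = 1 → 'b'
  't' (19) + 16 = 9 → 'j'
  'u' (20) + 16 = 10 → 'k'
  'r' (17) + 16 = 7 → 'h'
  'a' (0) + 16 = 16 → 'q'
  'l' (11) + 16 = 1 → 'b'
Result = "skbjkhqb"


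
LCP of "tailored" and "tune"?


Word 1: "tailored"
Word 2: "tune"
Comparing from start:
  Pos 0: 't' == 't'
  Pos 1: 'a' != 'u' (stop)
LCP = "t" (length 1)


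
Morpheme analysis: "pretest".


Word: "pretest"
Morphemes: pre- | test
Each morpheme carries meaning
= 2 morphemes


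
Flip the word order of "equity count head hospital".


Original: "equity count head hospital"
Words (1..n): equity | count | head | hospital
Reversed (n..1): hospital | head | count | equity
Result = "hospital head count equity"


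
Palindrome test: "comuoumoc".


Word: "comuoumoc"
Reversed: "comuoumoc"
Forward == Backward? comuoumoc == comuoumoc
Palindrome = Yes


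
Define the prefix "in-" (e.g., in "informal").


Prefix: in-
As in: informal -> in- + formal
Meaning = not / into


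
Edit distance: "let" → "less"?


Word 1: "let" (length 3)
Word 2: "less" (length 4)
One optimal edit sequence (insert/delete/substitute each cost 1):
  1. keep 'l'
  2. keep 'e'
  3. insert 's'  (+1)
  4. substitute 't' -> 's'  (+1)
Total edit operations: 2
Edit distance = 2


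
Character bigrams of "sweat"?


Word: "sweat" (length 5)
Number of bigrams = 5 - 2 + 1 = 4
  Position 0: "sw"
  Position 1: "we"
  Position 2: "ea"
  Position 3: "at"
Bigrams = "sw", "we", "ea", "at"


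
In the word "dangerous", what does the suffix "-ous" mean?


Suffix: -ous
As in: dangerous -> danger + -ous
Meaning = having quality of


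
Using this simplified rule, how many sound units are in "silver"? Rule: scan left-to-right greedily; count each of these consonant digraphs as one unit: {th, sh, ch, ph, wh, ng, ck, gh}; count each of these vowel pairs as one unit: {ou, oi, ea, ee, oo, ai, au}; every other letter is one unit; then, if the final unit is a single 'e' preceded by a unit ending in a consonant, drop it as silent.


Word: "silver" (6 letters)
Left-to-right scan:
  1. 's' (letter)
  2. 'i' (letter)
  3. 'l' (letter)
  4. 'v' (letter)
  5. 'e' (letter)
  6. 'r' (letter)
Units from scan: 6
Sound units = 6 units


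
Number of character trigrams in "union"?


Word: "union" (length 5)
Number of 3-grams = length - 3 + 1 = 5 - 3 + 1
= 3


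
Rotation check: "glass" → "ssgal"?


Word: "glass", Candidate: "ssgal"
Method: check if candidate is substring of word+word
"glassglass" contains "ssgal"? No
Is rotation = No


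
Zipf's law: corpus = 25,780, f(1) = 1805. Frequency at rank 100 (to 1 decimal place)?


Zipf's law: f(r) = f(1) / r
f(1) = 1805
f(100) = 1805 / 100
= 18.1 occurrences


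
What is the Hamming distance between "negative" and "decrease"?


Comparing character by character (same length = 8):
  Pos 0: 'n' vs 'd' !=
  Pos 1: 'e' vs 'e' =
  Pos 2: 'g' vs 'c' !=
  Pos 3: 'a' vs 'r' !=
  Pos 4: 't' vs 'e' !=
  Pos 5: 'i' vs 'a' !=
  Pos 6: 'v' vs 's' !=
  Pos 7: 'e' vs 'e' =
Hamming distance = 6


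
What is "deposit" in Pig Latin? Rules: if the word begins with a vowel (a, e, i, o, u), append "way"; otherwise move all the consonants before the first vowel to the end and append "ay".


Word: "deposit"
Starts with consonant(s) → move to end, add 'ay'
Consonant cluster: "d"
Pig Latin = "epositday"


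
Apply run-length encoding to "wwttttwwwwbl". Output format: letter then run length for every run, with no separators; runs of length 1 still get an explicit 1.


String: "wwttttwwwwbl"
Scanning for consecutive runs:
  'w' x 2
  't' x 4
  'w' x 4
  'b' x 1
  'l' x 1
RLE = "w2t4w4b1l1"


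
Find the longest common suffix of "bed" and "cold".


Word 1: "bed"
Word 2: "cold"
Comparing from end:
  Pos -1: 'd' == 'd'
  Pos -2: 'e' != 'l' (stop)
LCS = "d" (length 1)


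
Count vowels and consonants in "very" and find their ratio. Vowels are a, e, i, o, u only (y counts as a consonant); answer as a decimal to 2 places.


Word: "very"
Vowels (a,e,i,o,u): 1
Consonants: 3
Ratio = 1/3
= 0.33


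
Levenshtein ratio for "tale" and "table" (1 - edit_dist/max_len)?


Word 1: "tale" (length 4)
Word 2: "table" (length 5)
One optimal edit sequence:
  1. keep 't'
  2. keep 'a'
  3. insert 'b'  (+1)
  4. keep 'l'
  5. keep 'e'
Edit distance = 1
Max length = max(4, 5) = 5
Similarity = 1 - 1/5
= 0.8000


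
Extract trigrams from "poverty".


Word: "poverty" (length 7)
Number of trigrams = 7 - 3 + 1 = 5
  Position 0: "pov"
  Position 1: "ove"
  Position 2: "ver"
  Position 3: "ert"
  Position 4: "rty"
Trigrams = "pov", "ove", "ver", "ert", "rty"


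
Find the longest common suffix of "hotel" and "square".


Word 1: "hotel"
Word 2: "square"
Comparing from end:
  Pos -1: 'l' != 'e' (stop)
LCS = "" (length 0)


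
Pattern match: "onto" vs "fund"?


Pattern of "onto": [0, 1, 2, 0]
Pattern of "fund": [0, 1, 2, 3]
Patterns do not match
Same pattern = No


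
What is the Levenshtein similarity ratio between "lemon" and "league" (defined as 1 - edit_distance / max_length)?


Word 1: "lemon" (length 5)
Word 2: "league" (length 6)
One optimal edit sequence:
  1. keep 'l'
  2. keep 'e'
  3. insert 'a'  (+1)
  4. substitute 'm' -> 'g'  (+1)
  5. substitute 'o' -> 'u'  (+1)
  6. substitute 'n' -> 'e'  (+1)
Edit distance = 4
Max length = max(5, 6) = 6
Similarity = 1 - 4/6
= 0.3333


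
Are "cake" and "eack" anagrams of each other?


Word 1: "cake" → sorted: acek
Word 2: "eack" → sorted: acek
Same letters? acek == acek
Anagram = Yes


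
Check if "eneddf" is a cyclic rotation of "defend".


Word: "defend", Candidate: "eneddf"
Method: check if candidate is substring of word+word
"defenddefend" contains "eneddf"? No
Is rotation = No


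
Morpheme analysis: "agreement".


Word: "agreement"
Morphemes: agree | -ment
Each morpheme carries meaning
= 2 morphemes


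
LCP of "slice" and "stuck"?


Word 1: "slice"
Word 2: "stuck"
Comparing from start:
  Pos 0: 's' == 's'
  Pos 1: 'l' != 't' (stop)
LCP = "s" (length 1)


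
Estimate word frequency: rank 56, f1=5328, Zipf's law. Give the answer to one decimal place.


Zipf's law: f(r) = f(1) / r
f(1) = 5328
f(56) = 5328 / 56
= 95.1 occurrences


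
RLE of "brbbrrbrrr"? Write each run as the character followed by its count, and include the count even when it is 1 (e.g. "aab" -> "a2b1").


String: "brbbrrbrrr"
Scanning for consecutive runs:
  'b' x 1
  'r' x 1
  'b' x 2
  'r' x 2
  'b' x 1
  'r' x 3
RLE = "b1r1b2r2b1r3"


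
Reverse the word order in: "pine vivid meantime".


Original: "pine vivid meantime"
Words (1..n): pine | vivid | meantime
Reversed (n..1): meantime | vivid | pine
Result = "meantime vivid pine"


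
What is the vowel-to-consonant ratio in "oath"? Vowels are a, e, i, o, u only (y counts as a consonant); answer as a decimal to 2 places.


Word: "oath"
Vowels (a,e,i,o,u): 2
Consonants: 2
Ratio = 2/2
= 1.00


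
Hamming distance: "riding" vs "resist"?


Comparing character by character (same length = 6):
  Pos 0: 'r' vs 'r' =
  Pos 1: 'i' vs 'e' !=
  Pos 2: 'd' vs 's' !=
  Pos 3: 'i' vs 'i' =
  Pos 4: 'n' vs 's' !=
  Pos 5: 'g' vs 't' !=
Hamming distance = 4


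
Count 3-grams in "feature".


Word: "feature" (length 7)
Number of 3-grams = length - 3 + 1 = 7 - 3 + 1
= 5


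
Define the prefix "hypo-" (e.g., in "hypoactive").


Prefix: hypo-
Example: hypoactive = hypo- + active
Meaning = under / below normal


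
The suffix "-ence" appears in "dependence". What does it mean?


Suffix: -ence
As in: dependence -> depend + -ence
Meaning = state of


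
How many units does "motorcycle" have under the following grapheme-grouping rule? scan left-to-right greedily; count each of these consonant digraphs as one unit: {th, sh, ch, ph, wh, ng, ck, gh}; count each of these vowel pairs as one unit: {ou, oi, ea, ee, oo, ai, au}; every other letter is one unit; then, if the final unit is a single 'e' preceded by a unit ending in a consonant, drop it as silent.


Word: "motorcycle" (10 letters)
Left-to-right scan:
  1. 'm' (letter)
  2. 'o' (letter)
  3. 't' (letter)
  4. 'o' (letter)
  5. 'r' (letter)
  6. 'c' (letter)
  7. 'y' (letter)
  8. 'c' (letter)
  9. 'l' (letter)
  10. 'e' (letter)
Units from scan: 10
Final unit is 'e' after a consonant -> drop as silent (-1)
Sound units = 9 units


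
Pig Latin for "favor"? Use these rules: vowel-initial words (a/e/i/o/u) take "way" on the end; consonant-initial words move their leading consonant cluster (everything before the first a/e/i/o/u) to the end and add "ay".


Word: "favor"
Starts with consonant(s) → move to end, add 'ay'
Consonant cluster: "f"
Pig Latin = "avorfay"


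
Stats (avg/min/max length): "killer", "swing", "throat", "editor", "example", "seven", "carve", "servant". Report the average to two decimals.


Lengths: "killer"=6, "swing"=5, "throat"=6, "editor"=6, "example"=7, "seven"=5, "carve"=5, "servant"=7
Sum = 47, Count = 8
Average = 47/8 = 5.88
= avg=5.88, min=5, max=7


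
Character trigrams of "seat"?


Word: "seat" (length 4)
Number of trigrams = 4 - 3 + 1 = 2
  Position 0: "sea"
  Position 1: "eat"
Trigrams = "sea", "eat"


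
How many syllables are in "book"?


Word: "book"
Syllable breakdown: book
Counting: 1 part
= 1 syllable


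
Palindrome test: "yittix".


Word: "yittix"
Reversed: "xittiy"
Forward == Backward? yittix != xittiy
Palindrome = No


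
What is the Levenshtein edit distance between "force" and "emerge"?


Word 1: "force" (length 5)
Word 2: "emerge" (length 6)
One optimal edit sequence (insert/delete/substitute each cost 1):
  1. insert 'e'  (+1)
  2. substitute 'f' -> 'm'  (+1)
  3. substitute 'o' -> 'e'  (+1)
  4. keep 'r'
  5. substitute 'c' -> 'g'  (+1)
  6. keep 'e'
Total edit operations: 4
Edit distance = 4


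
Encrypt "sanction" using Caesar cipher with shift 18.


Word: "sanction"
Shift: 18
Each letter → (letter + shift) mod 26:
  's' (18) + 18 = 10 → 'k'
  'a' (0) + 18 = 18 → 's'
  'n' (13) + 18 = 5 → 'f'
  'c' (2) + 18 = 20 → 'u'
  't' (19) + 18 = 11 → 'l'
  'i' (8) + 18 = 0 → 'a'
  'o' (14) + 18 = 6 → 'g'
  'n' (13) + 18 = 5 → 'f'
Result = "ksfulagf"


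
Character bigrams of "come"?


Word: "come" (length 4)
Number of bigrams = 4 - 2 + 1 = 3
  Position 0: "co"
  Position 1: "om"
  Position 2: "me"
Bigrams = "co", "om", "me"


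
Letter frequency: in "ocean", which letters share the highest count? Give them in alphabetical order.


Word: "ocean"
Letter counts:
  'a': 1
  'c': 1
  'e': 1
  'n': 1
  'o': 1
Maximum count = 1
Most frequent = 'a', 'c', 'e', 'n', 'o' (1 time each)


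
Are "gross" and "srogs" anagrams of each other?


Word 1: "gross" → sorted: gorss
Word 2: "srogs" → sorted: gorss
Same letters? gorss == gorss
Anagram = Yes


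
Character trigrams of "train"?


Word: "train" (length 5)
Number of trigrams = 5 - 3 + 1 = 3
  Position 0: "tra"
  Position 1: "rai"
  Position 2: "ain"
Trigrams = "tra", "rai", "ain"


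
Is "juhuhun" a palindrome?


Word: "juhuhun"
Reversed: "nuhuhuj"
Forward == Backward? juhuhun != nuhuhuj
Palindrome = No


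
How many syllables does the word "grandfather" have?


Word: "grandfather"
Syllable breakdown: grand-fa-ther
Counting: 3 parts
= 3 syllables


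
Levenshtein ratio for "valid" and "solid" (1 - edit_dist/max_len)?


Word 1: "valid" (length 5)
Word 2: "solid" (length 5)
One optimal edit sequence:
  1. substitute 'v' -> 's'  (+1)
  2. substitute 'a' -> 'o'  (+1)
  3. keep 'l'
  4. keep 'i'
  5. keep 'd'
Edit distance = 2
Max length = max(5, 5) = 5
Similarity = 1 - 2/5
= 0.6000


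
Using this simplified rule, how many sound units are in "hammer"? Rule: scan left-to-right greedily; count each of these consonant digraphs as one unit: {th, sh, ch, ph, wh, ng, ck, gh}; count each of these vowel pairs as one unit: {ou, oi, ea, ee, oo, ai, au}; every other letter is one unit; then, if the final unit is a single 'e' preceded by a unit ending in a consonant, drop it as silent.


Word: "hammer" (6 letters)
Left-to-right scan:
  1. 'h' (letter)
  2. 'a' (letter)
  3. 'm' (letter)
  4. 'm' (letter)
  5. 'e' (letter)
  6. 'r' (letter)
Units from scan: 6
Sound units = 6 units


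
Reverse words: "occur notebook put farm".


Original: "occur notebook put farm"
Words (1..n): occur | notebook | put | farm
Reversed (n..1): farm | put | notebook | occur
Result = "farm put notebook occur"


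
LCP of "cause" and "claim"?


Word 1: "cause"
Word 2: "claim"
Comparing from start:
  Pos 0: 'c' == 'c'
  Pos 1: 'a' != 'l' (stop)
LCP = "c" (length 1)


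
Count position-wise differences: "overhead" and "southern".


Comparing character by character (same length = 8):
  Pos 0: 'o' vs 's' !=
  Pos 1: 'v' vs 'o' !=
  Pos 2: 'e' vs 'u' !=
  Pos 3: 'r' vs 't' !=
  Pos 4: 'h' vs 'h' =
  Pos 5: 'e' vs 'e' =
  Pos 6: 'a' vs 'r' !=
  Pos 7: 'd' vs 'n' !=
Hamming distance = 6


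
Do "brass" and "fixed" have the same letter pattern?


Pattern of "brass": [0, 1, 2, 3, 3]
Pattern of "fixed": [0, 1, 2, 3, 4]
Patterns do not match
Same pattern = No


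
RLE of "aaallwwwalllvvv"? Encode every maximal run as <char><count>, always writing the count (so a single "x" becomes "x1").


String: "aaallwwwalllvvv"
Scanning for consecutive runs:
  'a' x 3
  'l' x 2
  'w' x 3
  'a' x 1
  'l' x 3
  'v' x 3
RLE = "a3l2w3a1l3v3"


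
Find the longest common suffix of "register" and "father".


Word 1: "register"
Word 2: "father"
Comparing from end:
  Pos -1: 'r' == 'r'
  Pos -2: 'e' == 'e'
  Pos -3: 't' != 'h' (stop)
LCS = "er" (length 2)


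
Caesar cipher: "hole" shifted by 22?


Word: "hole"
Shift: 22
Each letter → (letter + shift) mod 26:
  'h' (7) + 22 = 3 → 'd'
  'o' (14) + 22 = 10 → 'k'
  'l' (11) + 22 = 7 → 'h'
  'e' (4) + 22 = 0 → 'a'
Result = "dkha"


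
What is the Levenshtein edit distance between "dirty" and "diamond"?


Word 1: "dirty" (length 5)
Word 2: "diamond" (length 7)
One optimal edit sequence (insert/delete/substitute each cost 1):
  1. keep 'd'
  2. keep 'i'
  3. insert 'a'  (+1)
  4. insert 'm'  (+1)
  5. substitute 'r' -> 'o'  (+1)
  6. substitute 't' -> 'n'  (+1)
  7. substitute 'y' -> 'd'  (+1)
Total edit operations: 5
Edit distance = 5


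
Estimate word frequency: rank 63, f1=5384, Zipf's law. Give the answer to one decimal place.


Zipf's law: f(r) = f(1) / r
f(1) = 5384
f(63) = 5384 / 63
= 85.5 occurrences


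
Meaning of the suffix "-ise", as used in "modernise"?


Suffix: -ise
Example: modernise (modern + -ise)
Meaning = to make


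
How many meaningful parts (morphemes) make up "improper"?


Word: "improper"
Morphemes: im- | proper
Each morpheme carries meaning
= 2 morphemes


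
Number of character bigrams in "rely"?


Word: "rely" (length 4)
Number of 2-grams = length - 2 + 1 = 4 - 2 + 1
= 3


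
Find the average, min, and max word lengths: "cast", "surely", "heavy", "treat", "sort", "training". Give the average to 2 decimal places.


Lengths: "cast"=4, "surely"=6, "heavy"=5, "treat"=5, "sort"=4, "training"=8
Sum = 32, Count = 6
Average = 32/6 = 5.33
= avg=5.33, min=4, max=8


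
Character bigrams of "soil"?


Word: "soil" (length 4)
Number of bigrams = 4 - 2 + 1 = 3
  Position 0: "so"
  Position 1: "oi"
  Position 2: "il"
Bigrams = "so", "oi", "il"


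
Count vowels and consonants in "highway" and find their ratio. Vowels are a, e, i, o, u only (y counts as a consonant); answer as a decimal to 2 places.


Word: "highway"
Vowels (a,e,i,o,u): 2
Consonants: 5
Ratio = 2/5
= 0.40


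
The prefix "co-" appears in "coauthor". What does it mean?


Prefix: co-
As in: coauthor -> co- + author
Meaning = together


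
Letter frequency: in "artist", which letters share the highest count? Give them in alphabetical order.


Word: "artist"
Letter counts:
  'a': 1
  'i': 1
  'r': 1
  's': 1
  't': 2
Maximum count = 2
Most frequent = 't' (2 times each)


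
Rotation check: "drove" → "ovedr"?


Word: "drove", Candidate: "ovedr"
Method: check if candidate is substring of word+word
"drovedrove" contains "ovedr"? Yes
Is rotation = Yes


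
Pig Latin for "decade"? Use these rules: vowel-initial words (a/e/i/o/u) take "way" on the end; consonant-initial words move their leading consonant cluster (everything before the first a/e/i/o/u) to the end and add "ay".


Word: "decade"
Starts with consonant(s) → move to end, add 'ay'
Consonant cluster: "d"
Pig Latin = "ecadeday"


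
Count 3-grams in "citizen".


Word: "citizen" (length 7)
Number of 3-grams = length - 3 + 1 = 7 - 3 + 1
= 5


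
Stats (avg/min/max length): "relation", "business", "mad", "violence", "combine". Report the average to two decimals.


Lengths: "relation"=8, "business"=8, "mad"=3, "violence"=8, "combine"=7
Sum = 34, Count = 5
Average = 34/5 = 6.80
= avg=6.80, min=3, max=8


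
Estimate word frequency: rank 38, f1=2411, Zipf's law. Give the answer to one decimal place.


Zipf's law: f(r) = f(1) / r
f(1) = 2411
f(38) = 2411 / 38
= 63.4 occurrences


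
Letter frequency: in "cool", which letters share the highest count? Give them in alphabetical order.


Word: "cool"
Letter counts:
  'c': 1
  'l': 1
  'o': 2
Maximum count = 2
Most frequent = 'o' (2 times each)


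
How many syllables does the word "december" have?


Word: "december"
Syllable breakdown: de-cem-ber
Counting: 3 parts
= 3 syllables


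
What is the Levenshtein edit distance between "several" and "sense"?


Word 1: "several" (length 7)
Word 2: "sense" (length 5)
One optimal edit sequence (insert/delete/substitute each cost 1):
  1. keep 's'
  2. delete 'e'  (+1)
  3. delete 'v'  (+1)
  4. keep 'e'
  5. substitute 'r' -> 'n'  (+1)
  6. substitute 'a' -> 's'  (+1)
  7. substitute 'l' -> 'e'  (+1)
Total edit operations: 5
Edit distance = 5


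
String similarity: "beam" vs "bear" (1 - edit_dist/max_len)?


Word 1: "beam" (length 4)
Word 2: "bear" (length 4)
One optimal edit sequence:
  1. keep 'b'
  2. keep 'e'
  3. keep 'a'
  4. substitute 'm' -> 'r'  (+1)
Edit distance = 1
Max length = max(4, 4) = 4
Similarity = 1 - 1/4
= 0.7500


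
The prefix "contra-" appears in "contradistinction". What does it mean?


Prefix: contra-
Example: contradistinction = contra- + distinction
Meaning = against


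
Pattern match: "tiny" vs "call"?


Pattern of "tiny": [0, 1, 2, 3]
Pattern of "call": [0, 1, 2, 2]
Patterns do not match
Same pattern = No


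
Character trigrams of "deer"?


Word: "deer" (length 4)
Number of trigrams = 4 - 3 + 1 = 2
  Position 0: "dee"
  Position 1: "eer"
Trigrams = "dee", "eer"


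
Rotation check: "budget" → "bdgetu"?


Word: "budget", Candidate: "bdgetu"
Method: check if candidate is substring of word+word
"budgetbudget" contains "bdgetu"? No
Is rotation = No


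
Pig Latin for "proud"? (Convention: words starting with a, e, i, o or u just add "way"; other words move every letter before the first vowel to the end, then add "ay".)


Word: "proud"
Starts with consonant(s) → move to end, add 'ay'
Consonant cluster: "pr"
Pig Latin = "oudpray"


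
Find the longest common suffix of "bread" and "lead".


Word 1: "bread"
Word 2: "lead"
Comparing from end:
  Pos -1: 'd' == 'd'
  Pos -2: 'a' == 'a'
  Pos -3: 'e' == 'e'
  Pos -4: 'r' != 'l' (stop)
LCS = "ead" (length 3)


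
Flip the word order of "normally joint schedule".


Original: "normally joint schedule"
Words (1..n): normally | joint | schedule
Reversed (n..1): schedule | joint | normally
Result = "schedule joint normally"


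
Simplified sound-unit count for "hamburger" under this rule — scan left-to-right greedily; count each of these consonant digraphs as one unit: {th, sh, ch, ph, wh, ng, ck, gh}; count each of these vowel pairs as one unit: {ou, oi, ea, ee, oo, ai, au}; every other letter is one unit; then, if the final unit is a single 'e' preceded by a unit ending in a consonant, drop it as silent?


Word: "hamburger" (9 letters)
Left-to-right scan:
  [1] 'h' (letter)
  [2] 'a' (letter)
  [3] 'm' (letter)
  [4] 'b' (letter)
  [5] 'u' (letter)
  [6] 'r' (letter)
  [7] 'g' (letter)
  [8] 'e' (letter)
  [9] 'r' (letter)
Units from scan: 9
Sound units = 9 units


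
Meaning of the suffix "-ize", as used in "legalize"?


Suffix: -ize
Example: legalize (legal + -ize)
Meaning = to make


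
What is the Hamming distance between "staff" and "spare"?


Comparing character by character (same length = 5):
  Pos 0: 's' vs 's' =
  Pos 1: 't' vs 'p' !=
  Pos 2: 'a' vs 'a' =
  Pos 3: 'f' vs 'r' !=
  Pos 4: 'f' vs 'e' !=
Hamming distance = 3


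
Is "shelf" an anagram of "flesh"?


Word 1: "flesh" → sorted: efhls
Word 2: "shelf" → sorted: efhls
Same letters? efhls == efhls
Anagram = Yes


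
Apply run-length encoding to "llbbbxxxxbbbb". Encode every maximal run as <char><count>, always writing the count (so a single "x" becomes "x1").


String: "llbbbxxxxbbbb"
Scanning for consecutive runs:
  'l' x 2
  'b' x 3
  'x' x 4
  'b' x 4
RLE = "l2b3x4b4"
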